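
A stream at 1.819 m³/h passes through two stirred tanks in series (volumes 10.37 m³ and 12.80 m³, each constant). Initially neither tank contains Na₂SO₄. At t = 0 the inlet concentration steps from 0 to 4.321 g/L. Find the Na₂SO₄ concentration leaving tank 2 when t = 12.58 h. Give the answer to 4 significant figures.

2.542 g/L

Each tank obeys Vᵢ dCᵢ/dt = Q(Cᵢ₋₁ − Cᵢ), so τᵢ = Vᵢ/Q.
τ₁ = 10.37/1.819 = 5.70093 h; τ₂ = 12.80/1.819 = 7.03683 h.
Solving the cascade with C₁(0)=C₂(0)=0 gives C₂(t) = C_in[1 − (τ₁ e^(−t/τ₁) − τ₂ e^(−t/τ₂))/(τ₁ − τ₂)].
At t = 12.58: e^(−t/τ₁) = 0.110068, e^(−t/τ₂) = 0.167339.
C₂ = 4.321·[1 − (5.70093·0.110068 − 7.03683·0.167339)/(-1.33590)] = 4.321·0.588260 = 2.54187 g/L.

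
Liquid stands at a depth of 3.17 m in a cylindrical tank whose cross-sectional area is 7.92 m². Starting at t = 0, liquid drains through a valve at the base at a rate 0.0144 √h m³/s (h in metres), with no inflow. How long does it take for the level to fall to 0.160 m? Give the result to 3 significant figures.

1520 s

Volume balance on the tank: A dh/dt = −0.0144 √h.
Separate and integrate: 2(√h − √h₀) = −(0.0144/A) t.
t = 2A(√h₀ − √h)/0.0144 = 2·7.92·(√3.17 − √0.160)/0.0144
  = 15.840 × (1.7804 − 0.40000) / 0.0144 = 1518.5 s.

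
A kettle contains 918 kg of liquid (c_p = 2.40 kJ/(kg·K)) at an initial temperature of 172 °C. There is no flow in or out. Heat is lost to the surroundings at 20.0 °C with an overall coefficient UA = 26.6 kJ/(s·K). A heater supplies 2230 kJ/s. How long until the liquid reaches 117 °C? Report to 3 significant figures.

Energy balance: M c_p dT/dt = −UA(T − T_amb) + Q̇.
τ = M c_p/UA = 82.827 s; T_ss = T_amb + Q̇/UA = 20.0 + 2230/26.6 = 103.83 °C.
T(t) = T_ss + (T₀ − T_ss)e^(−t/τ); set T = 117:
t = −τ ln[(T − T_ss)/(T₀ − T_ss)] = −82.827 · ln(0.19314) = 136.20 s.

136 s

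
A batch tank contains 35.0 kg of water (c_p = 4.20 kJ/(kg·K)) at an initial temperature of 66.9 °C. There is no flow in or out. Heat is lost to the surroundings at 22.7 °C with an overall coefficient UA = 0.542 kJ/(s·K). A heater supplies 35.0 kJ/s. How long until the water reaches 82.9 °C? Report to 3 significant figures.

Unsteady energy balance on the tank contents: M c_p dT/dt = −UA(T − T_amb) + Q̇.
τ = M c_p/UA = 271.22 s; T_ss = T_amb + Q̇/UA = 22.7 + 35.0/0.542 = 87.276 °C.
T(t) = T_ss + (T₀ − T_ss)e^(−t/τ); set T = 82.9:
t = −τ ln[(T − T_ss)/(T₀ − T_ss)] = −271.22 · ln(0.21475) = 417.21 s.

417 s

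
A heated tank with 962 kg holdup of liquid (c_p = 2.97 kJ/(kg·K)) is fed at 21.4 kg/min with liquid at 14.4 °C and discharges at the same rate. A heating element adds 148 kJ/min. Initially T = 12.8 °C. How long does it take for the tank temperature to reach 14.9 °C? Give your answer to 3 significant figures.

34.4 min

Unsteady energy balance on the tank contents: M c_p dT/dt = ṁ c_p (T_in − T) + 148.
τ = M/ṁ = 44.953 min; T_ss = T_in + Q̇/(ṁ c_p) = 16.729 °C.
T(t) = T_ss + (T₀ − T_ss) e^(−t/τ). Set T = 14.9:
e^(−t/τ) = (14.9 − 16.729)/(12.8 − 16.729) = 0.46546
t = −44.953 · ln(0.46546) = 34.377 min.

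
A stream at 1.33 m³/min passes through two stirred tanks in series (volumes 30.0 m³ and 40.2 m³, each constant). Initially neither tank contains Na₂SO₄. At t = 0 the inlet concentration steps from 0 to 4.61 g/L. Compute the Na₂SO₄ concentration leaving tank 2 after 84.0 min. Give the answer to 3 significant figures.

Species balance on tank i: dCᵢ/dt = (Cᵢ₋₁ − Cᵢ)/τᵢ with τᵢ = Vᵢ/Q.
τ₁ = 30.0/1.33 = 22.556 min; τ₂ = 40.2/1.33 = 30.226 min.
Solving the cascade with C₁(0)=C₂(0)=0 gives C₂(t) = C_in[1 − (τ₁ e^(−t/τ₁) − τ₂ e^(−t/τ₂))/(τ₁ − τ₂)].
At t = 84.0: e^(−t/τ₁) = 0.024137, e^(−t/τ₂) = 0.062094.
C₂ = 4.61·[1 − (22.556·0.024137 − 30.226·0.062094)/(-7.6692)] = 4.61·0.82627 = 3.8091 g/L.

3.81 g/L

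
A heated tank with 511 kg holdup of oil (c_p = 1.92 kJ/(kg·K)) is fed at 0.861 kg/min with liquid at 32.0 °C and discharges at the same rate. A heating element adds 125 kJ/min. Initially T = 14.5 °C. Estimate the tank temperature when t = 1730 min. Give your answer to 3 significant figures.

103 °C

First-law balance (no shaft work): M c_p dT/dt = ṁ c_p (T_in − T) + 125.
Rearrange: dT/dt = (T_ss − T)/τ with τ = M/ṁ = 593.50 min and T_ss = T_in + Q̇/(ṁ c_p) = 107.61 °C.
This is linear first-order; T(t) = T_ss + (T₀ − T_ss) e^(−t/τ).
T(1730) = 107.61 + (-93.115)·e^(−1730/593.50) = 107.61 + (-93.115)·0.054208 = 102.57 °C.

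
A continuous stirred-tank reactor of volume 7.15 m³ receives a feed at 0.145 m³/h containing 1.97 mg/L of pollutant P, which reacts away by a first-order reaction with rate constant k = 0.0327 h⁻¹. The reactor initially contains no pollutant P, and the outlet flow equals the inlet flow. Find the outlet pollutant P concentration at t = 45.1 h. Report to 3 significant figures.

Accumulation = in − out − consumed: V dC/dt = Q C_in − Q C − k V C.
dC/dt = (Q/V) C_in − (Q/V + k) C; effective rate a = Q/V + k = 0.020280 + 0.0327 = 0.052980 h⁻¹.
C_ss = Q C_in/(Q + kV) = 0.75408 mg/L; C(t) = C_ss + (C₀ − C_ss) e^(−a t).
C(45.1) = 0.75408 + (-0.75408)·e^(−0.052980·45.1) = 0.75408 + (-0.75408)·0.091686 = 0.68494 mg/L.

0.685 mg/L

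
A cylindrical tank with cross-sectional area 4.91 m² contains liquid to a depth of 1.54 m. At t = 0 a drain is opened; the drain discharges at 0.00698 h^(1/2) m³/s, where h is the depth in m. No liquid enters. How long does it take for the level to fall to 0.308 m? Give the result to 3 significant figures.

With no inflow, A dh/dt = −0.00698 √h.
This is separable: 2 d(√h)/dt = −0.00698/A, so √h = √h₀ − (0.00698/(2A)) t.
t = 2A(√h₀ − √h)/0.00698 = 2·4.91·(√1.54 − √0.308)/0.00698
  = 9.8200 × (1.2410 − 0.55498) / 0.00698 = 965.10 s.

965 s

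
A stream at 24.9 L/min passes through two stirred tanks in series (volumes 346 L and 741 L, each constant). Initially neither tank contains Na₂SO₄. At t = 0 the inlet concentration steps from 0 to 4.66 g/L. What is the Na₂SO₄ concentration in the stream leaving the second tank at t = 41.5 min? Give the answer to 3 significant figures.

2.70 g/L

Each tank obeys Vᵢ dCᵢ/dt = Q(Cᵢ₋₁ − Cᵢ), so τᵢ = Vᵢ/Q.
τ₁ = 346/24.9 = 13.896 min; τ₂ = 741/24.9 = 29.759 min.
Solving the cascade with C₁(0)=C₂(0)=0 gives C₂(t) = C_in[1 − (τ₁ e^(−t/τ₁) − τ₂ e^(−t/τ₂))/(τ₁ − τ₂)].
At t = 41.5: e^(−t/τ₁) = 0.050461, e^(−t/τ₂) = 0.24795.
C₂ = 4.66·[1 − (13.896·0.050461 − 29.759·0.24795)/(-15.863)] = 4.66·0.57906 = 2.6984 g/L.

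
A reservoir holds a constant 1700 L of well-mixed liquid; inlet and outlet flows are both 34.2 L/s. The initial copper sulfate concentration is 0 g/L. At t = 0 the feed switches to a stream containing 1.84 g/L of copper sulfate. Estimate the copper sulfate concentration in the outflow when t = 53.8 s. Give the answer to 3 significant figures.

1.22 g/L

Mass balance on the solute (V constant): V dC/dt = Q(C_in − C).
So dC/dt = (C_in − C)/τ with τ = V/Q = 1700/34.2 = 49.708 s.
Integrating: C(t) = C_in + (C₀ − C_in) e^(−t/τ).
C(53.8) = 1.84 + (0 − 1.84)·e^(−53.8/49.708) = 1.84 + (-1.8400)·0.33881 = 1.2166 g/L.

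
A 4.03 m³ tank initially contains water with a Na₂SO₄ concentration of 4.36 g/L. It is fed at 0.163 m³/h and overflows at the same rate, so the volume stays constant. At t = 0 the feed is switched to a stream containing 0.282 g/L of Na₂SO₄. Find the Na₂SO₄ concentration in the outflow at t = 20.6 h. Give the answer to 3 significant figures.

2.05 g/L

Species balance on the tank: V dC/dt = Q(C_in − C).
Rewrite as dC/dt + C/τ = C_in/τ, τ = V/Q = 24.724 h.
C approaches C_in exponentially: C(t) = C_in + (C₀ − C_in) e^(−t/τ).
C(20.6) = 0.282 + (4.36 − 0.282)·e^(−20.6/24.724) = 0.282 + (4.0780)·0.43466 = 2.0545 g/L.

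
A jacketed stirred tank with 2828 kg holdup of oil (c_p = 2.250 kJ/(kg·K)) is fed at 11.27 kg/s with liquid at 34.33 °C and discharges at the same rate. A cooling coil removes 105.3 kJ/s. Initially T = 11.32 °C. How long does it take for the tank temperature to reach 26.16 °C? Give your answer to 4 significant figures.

Unsteady energy balance on the tank contents: M c_p dT/dt = ṁ c_p (T_in − T) − 105.3.
τ = M/ṁ = 250.932 s; T_ss = T_in − Q̇/(ṁ c_p) = 30.1774 °C.
T(t) = T_ss + (T₀ − T_ss) e^(−t/τ). Set T = 26.16:
e^(−t/τ) = (26.16 − 30.1774)/(11.32 − 30.1774) = 0.213040
t = −250.932 · ln(0.213040) = 388.009 s.

388.0 s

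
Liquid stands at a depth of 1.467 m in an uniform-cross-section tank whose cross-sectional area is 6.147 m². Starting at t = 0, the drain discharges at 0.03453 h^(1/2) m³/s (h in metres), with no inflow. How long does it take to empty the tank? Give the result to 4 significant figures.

A dh/dt = −Q_out = −0.03453 √h.
Separate and integrate: 2(√h − √h₀) = −(0.03453/A) t.
Tank is empty when √h = 0: t_empty = 2A√h₀/0.03453.
t_empty = 2·6.147·√1.467/0.03453 = 12.2940·1.21120/0.03453 = 431.233 s.

431.2 s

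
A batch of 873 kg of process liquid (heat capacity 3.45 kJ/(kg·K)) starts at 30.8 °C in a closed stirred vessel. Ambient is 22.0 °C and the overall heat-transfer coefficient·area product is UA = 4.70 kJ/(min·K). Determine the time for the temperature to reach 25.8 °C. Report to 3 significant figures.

Heat balance on the well-mixed liquid: M c_p dT/dt = −UA(T − T_amb).
τ = M c_p/UA = 640.82 min; T_ss = T_amb = 22.000 °C.
T(t) = T_ss + (T₀ − T_ss)e^(−t/τ); set T = 25.8:
t = −τ ln[(T − T_ss)/(T₀ − T_ss)] = −640.82 · ln(0.43182) = 538.13 min.

538 min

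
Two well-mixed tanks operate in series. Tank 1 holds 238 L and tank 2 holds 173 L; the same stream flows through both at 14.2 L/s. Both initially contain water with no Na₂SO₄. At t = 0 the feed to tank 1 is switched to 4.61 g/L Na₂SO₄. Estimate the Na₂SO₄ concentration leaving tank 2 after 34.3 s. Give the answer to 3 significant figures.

3.16 g/L

Each tank obeys Vᵢ dCᵢ/dt = Q(Cᵢ₋₁ − Cᵢ), so τᵢ = Vᵢ/Q.
τ₁ = 238/14.2 = 16.761 s; τ₂ = 173/14.2 = 12.183 s.
Solving the cascade with C₁(0)=C₂(0)=0 gives C₂(t) = C_in[1 − (τ₁ e^(−t/τ₁) − τ₂ e^(−t/τ₂))/(τ₁ − τ₂)].
At t = 34.3: e^(−t/τ₁) = 0.12919, e^(−t/τ₂) = 0.059882.
C₂ = 4.61·[1 − (16.761·0.12919 − 12.183·0.059882)/(4.5775)] = 4.61·0.68634 = 3.1640 g/L.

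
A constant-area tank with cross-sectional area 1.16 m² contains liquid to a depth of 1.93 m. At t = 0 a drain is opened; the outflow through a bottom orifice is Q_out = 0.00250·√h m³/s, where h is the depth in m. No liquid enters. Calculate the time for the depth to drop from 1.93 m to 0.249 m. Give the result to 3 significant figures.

826 s

Unsteady balance on liquid volume: A dh/dt = −0.00250 √h.
∫ h^(−1/2) dh = −(0.00250/A) ∫ dt, giving 2√h = 2√h₀ − (0.00250/A) t.
t = 2A(√h₀ − √h)/0.00250 = 2·1.16·(√1.93 − √0.249)/0.00250
  = 2.3200 × (1.3892 − 0.49900) / 0.00250 = 826.15 s.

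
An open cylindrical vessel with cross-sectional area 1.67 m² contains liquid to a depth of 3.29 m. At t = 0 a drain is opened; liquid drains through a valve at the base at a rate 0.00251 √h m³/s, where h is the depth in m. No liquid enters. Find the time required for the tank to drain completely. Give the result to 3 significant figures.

With no inflow, A dh/dt = −0.00251 √h.
Separate and integrate: 2(√h − √h₀) = −(0.00251/A) t.
Set h = 0: 2√h₀ = (0.00251/A) t_empty ⇒ t_empty = 2A√h₀/0.00251.
t_empty = 2·1.67·√3.29/0.00251 = 3.3400·1.8138/0.00251 = 2413.6 s.

2410 s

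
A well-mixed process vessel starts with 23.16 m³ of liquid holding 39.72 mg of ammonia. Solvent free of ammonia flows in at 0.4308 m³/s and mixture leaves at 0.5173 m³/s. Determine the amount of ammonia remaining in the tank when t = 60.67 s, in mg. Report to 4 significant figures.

Total volume: dV/dt = Q_in − Q_out = -0.0865000 m³/s, so V(t) = 23.16 − 0.0865000 t and V(60.67) = 17.9120 m³.
Species balance (pure solvent in): dm/dt = −Q_out · m/V(t).
dm/m = −Q_out dt/(V₀ − 0.0865000 t); integrating gives ln(m/m₀) = −(Q_out/(Q_in−Q_out)) ln(V/V₀).
m = m₀ (V₀/V)^(Q_out/(Q_in−Q_out)) = 39.72 × (23.16/17.9120)^(-5.98035) = 8.54362 mg.

8.544 mg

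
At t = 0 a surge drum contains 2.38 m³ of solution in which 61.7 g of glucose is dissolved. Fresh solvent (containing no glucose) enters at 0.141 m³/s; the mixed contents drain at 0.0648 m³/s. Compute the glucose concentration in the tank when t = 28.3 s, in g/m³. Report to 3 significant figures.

7.86 g/m³

Let m(t) be the amount of glucose. Volume: V(t) = V₀ + (Q_in − Q_out) t = 2.38 + 0.076200 t; V(28.3) = 4.5365 m³.
Solute balance: dm/dt = 0 − Q_out C = −Q_out m/V(t).
Separate: dm/m = −Q_out dt/V(t) ⇒ ln(m/m₀) = −(Q_out/(Q_in−Q_out)) ln(V/V₀).
m = m₀ (V₀/V)^(Q_out/(Q_in−Q_out)) = 61.7 × (2.38/4.5365)^(0.85039) = 35.650 g.
C = m/V = 35.650/4.5365 = 7.8585 g/m³.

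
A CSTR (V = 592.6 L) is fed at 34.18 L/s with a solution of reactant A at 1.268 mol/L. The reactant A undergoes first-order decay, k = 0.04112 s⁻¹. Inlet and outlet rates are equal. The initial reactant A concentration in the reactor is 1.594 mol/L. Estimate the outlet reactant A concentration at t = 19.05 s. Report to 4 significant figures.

V dC/dt = Q(C_in − C) − k V C.
This is linear with rate a = Q/V + k = 0.0987980 s⁻¹.
C_ss = Q C_in/(Q + kV) = 0.740255 mol/L; C(t) = C_ss + (C₀ − C_ss) e^(−a t).
C(19.05) = 0.740255 + (0.853745)·e^(−0.0987980·19.05) = 0.740255 + (0.853745)·0.152270 = 0.870254 mol/L.

0.8703 mol/L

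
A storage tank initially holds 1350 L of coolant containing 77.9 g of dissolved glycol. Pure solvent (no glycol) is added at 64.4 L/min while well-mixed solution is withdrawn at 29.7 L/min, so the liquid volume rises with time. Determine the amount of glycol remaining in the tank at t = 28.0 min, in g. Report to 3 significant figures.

Total volume: dV/dt = Q_in − Q_out = 34.700 L/min, so V(t) = 1350 + 34.700 t and V(28.0) = 2321.6 L.
No glycol enters, so dm/dt = −Q_out · (m/V).
Separate: dm/m = −Q_out dt/V(t) ⇒ ln(m/m₀) = −(Q_out/(Q_in−Q_out)) ln(V/V₀).
m = m₀ (V₀/V)^(Q_out/(Q_in−Q_out)) = 77.9 × (1350/2321.6)^(0.85591) = 48.979 g.

49.0 g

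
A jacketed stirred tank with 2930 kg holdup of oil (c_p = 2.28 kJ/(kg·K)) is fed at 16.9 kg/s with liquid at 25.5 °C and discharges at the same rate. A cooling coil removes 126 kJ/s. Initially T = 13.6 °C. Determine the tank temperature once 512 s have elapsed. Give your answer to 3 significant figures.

21.8 °C

First-law balance (no shaft work): M c_p dT/dt = ṁ c_p (T_in − T) − 126.
Rearrange: dT/dt = (T_ss − T)/τ with τ = M/ṁ = 173.37 s and T_ss = T_in − Q̇/(ṁ c_p) = 22.230 °C.
T approaches T_ss exponentially: T(t) = T_ss + (T₀ − T_ss) e^(−t/τ).
T(512) = 22.230 + (-8.6300)·e^(−512/173.37) = 22.230 + (-8.6300)·0.052174 = 21.780 °C.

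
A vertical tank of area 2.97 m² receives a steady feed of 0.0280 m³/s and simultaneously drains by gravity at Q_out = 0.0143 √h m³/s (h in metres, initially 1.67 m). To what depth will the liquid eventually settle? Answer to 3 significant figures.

3.83 m

A dh/dt = Q_in − 0.0143 √h. Steady state requires inflow = outflow:
Q_in = 0.0143 √h_ss ⇒ √h_ss = 0.0280/0.0143 = 1.9580.
h_ss = 1.9580² = 3.8339 m. (Since h₀ = 1.67 m < h_ss, the level will rise toward this value.)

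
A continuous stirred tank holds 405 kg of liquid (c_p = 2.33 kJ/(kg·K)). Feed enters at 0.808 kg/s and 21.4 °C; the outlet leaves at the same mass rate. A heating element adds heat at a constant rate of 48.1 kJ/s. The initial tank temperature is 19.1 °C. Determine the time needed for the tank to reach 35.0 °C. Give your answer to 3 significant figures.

424 s

First-law balance (no shaft work): M c_p dT/dt = ṁ c_p (T_in − T) + 48.1.
τ = M/ṁ = 501.24 s; T_ss = T_in + Q̇/(ṁ c_p) = 46.949 °C.
T(t) = T_ss + (T₀ − T_ss) e^(−t/τ). Set T = 35.0:
e^(−t/τ) = (35.0 − 46.949)/(19.1 − 46.949) = 0.42907
t = −501.24 · ln(0.42907) = 424.12 s.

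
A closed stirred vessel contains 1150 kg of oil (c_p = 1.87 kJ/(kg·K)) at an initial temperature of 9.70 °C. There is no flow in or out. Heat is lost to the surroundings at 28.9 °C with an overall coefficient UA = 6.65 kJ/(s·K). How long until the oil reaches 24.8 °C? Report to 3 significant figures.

Lumped-capacitance energy balance: M c_p dT/dt = UA(T_amb − T).
τ = M c_p/UA = 323.38 s; T_ss = T_amb = 28.900 °C.
T(t) = T_ss + (T₀ − T_ss)e^(−t/τ); set T = 24.8:
t = −τ ln[(T − T_ss)/(T₀ − T_ss)] = −323.38 · ln(0.21354) = 499.28 s.

499 s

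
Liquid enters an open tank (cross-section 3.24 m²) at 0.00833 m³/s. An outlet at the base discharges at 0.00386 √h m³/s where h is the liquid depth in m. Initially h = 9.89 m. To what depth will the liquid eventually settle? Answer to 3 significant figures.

Unsteady balance on liquid volume: A dh/dt = Q_in − 0.00386 √h. At steady state dh/dt = 0:
Q_in = 0.00386 √h_ss ⇒ √h_ss = 0.00833/0.00386 = 2.1580.
h_ss = 2.1580² = 4.6571 m. (Since h₀ = 9.89 m > h_ss, the level will fall toward this value.)

4.66 m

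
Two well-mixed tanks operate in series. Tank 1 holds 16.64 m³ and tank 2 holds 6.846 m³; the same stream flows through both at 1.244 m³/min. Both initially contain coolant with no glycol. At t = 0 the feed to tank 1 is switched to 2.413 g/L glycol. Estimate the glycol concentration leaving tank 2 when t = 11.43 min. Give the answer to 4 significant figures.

0.8800 g/L

Each tank obeys Vᵢ dCᵢ/dt = Q(Cᵢ₋₁ − Cᵢ), so τᵢ = Vᵢ/Q.
τ₁ = 16.64/1.244 = 13.3762 min; τ₂ = 6.846/1.244 = 5.50322 min.
Solving the cascade with C₁(0)=C₂(0)=0 gives C₂(t) = C_in[1 − (τ₁ e^(−t/τ₁) − τ₂ e^(−t/τ₂))/(τ₁ − τ₂)].
At t = 11.43: e^(−t/τ₁) = 0.425495, e^(−t/τ₂) = 0.125310.
C₂ = 2.413·[1 − (13.3762·0.425495 − 5.50322·0.125310)/(7.87299)] = 2.413·0.364676 = 0.879963 g/L.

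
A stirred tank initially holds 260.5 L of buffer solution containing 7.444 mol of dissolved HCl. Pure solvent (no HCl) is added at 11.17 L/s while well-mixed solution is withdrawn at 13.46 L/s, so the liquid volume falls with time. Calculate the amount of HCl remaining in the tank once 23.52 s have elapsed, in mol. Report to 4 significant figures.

Let m(t) be the amount of HCl. Volume: V(t) = V₀ + (Q_in − Q_out) t = 260.5 − 2.29000 t; V(23.52) = 206.639 L.
No HCl enters, so dm/dt = −Q_out · (m/V).
Separate: dm/m = −Q_out dt/V(t) ⇒ ln(m/m₀) = −(Q_out/(Q_in−Q_out)) ln(V/V₀).
m = m₀ (V₀/V)^(Q_out/(Q_in−Q_out)) = 7.444 × (260.5/206.639)^(-5.87773) = 1.90781 mol.

1.908 mol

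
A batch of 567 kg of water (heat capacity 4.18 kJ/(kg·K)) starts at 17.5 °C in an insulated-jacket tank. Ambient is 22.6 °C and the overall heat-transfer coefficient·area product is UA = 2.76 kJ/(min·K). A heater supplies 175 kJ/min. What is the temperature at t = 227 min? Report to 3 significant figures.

Lumped-capacitance energy balance: M c_p dT/dt = UA(T_amb − T) + Q̇.
dT/dt = (T_ss − T)/τ with T_ss = T_amb + Q̇/UA = 22.6 + 175/2.76 = 86.006 °C, τ = M c_p/UA = 567·4.18/2.76 = 858.72 min.
Integrating: T(t) = T_ss + (T₀ − T_ss) e^(−t/τ).
T(227) = 86.006 + (-68.506)·0.76771 = 33.413 °C.

33.4 °C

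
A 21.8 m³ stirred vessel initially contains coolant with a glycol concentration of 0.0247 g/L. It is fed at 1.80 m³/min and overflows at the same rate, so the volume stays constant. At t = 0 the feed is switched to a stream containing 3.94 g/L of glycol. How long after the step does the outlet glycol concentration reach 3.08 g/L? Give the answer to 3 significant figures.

Accumulation = in − out for the solute gives V dC/dt = Q(C_in − C), so τ = V/Q = 12.111 min.
C(t) = C_in + (C₀ − C_in) e^(−t/τ). Set C = 3.08 and solve for t:
e^(−t/τ) = (C − C_in)/(C₀ − C_in) = (3.08 − 3.94)/(0.0247 − 3.94) = 0.21965
t = −τ ln(…) = 12.111 × 1.5157 = 18.357 min.

18.4 min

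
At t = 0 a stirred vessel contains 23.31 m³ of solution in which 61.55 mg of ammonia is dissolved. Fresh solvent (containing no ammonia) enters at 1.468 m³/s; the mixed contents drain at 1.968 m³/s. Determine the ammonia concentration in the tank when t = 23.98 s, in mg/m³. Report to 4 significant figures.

Let m(t) be the amount of ammonia. Volume: V(t) = V₀ + (Q_in − Q_out) t = 23.31 − 0.500000 t; V(23.98) = 11.3200 m³.
Solute balance: dm/dt = 0 − Q_out C = −Q_out m/V(t).
Separate: dm/m = −Q_out dt/V(t) ⇒ ln(m/m₀) = −(Q_out/(Q_in−Q_out)) ln(V/V₀).
m = m₀ (V₀/V)^(Q_out/(Q_in−Q_out)) = 61.55 × (23.31/11.3200)^(-3.93600) = 3.58526 mg.
C = m/V = 3.58526/11.3200 = 0.316719 mg/m³.

0.3167 mg/m³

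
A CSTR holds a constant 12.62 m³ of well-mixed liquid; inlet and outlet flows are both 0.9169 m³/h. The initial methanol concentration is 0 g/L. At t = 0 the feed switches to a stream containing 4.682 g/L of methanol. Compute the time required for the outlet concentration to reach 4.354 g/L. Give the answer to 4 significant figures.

Species balance: V dC/dt = Q(C_in − C) ⇒ τ = V/Q = 13.7638 h.
C(t) = C_in + (C₀ − C_in) e^(−t/τ). Set C = 4.354 and solve for t:
e^(−t/τ) = (C − C_in)/(C₀ − C_in) = (4.354 − 4.682)/(0 − 4.682) = 0.0700555
t = −τ ln(…) = 13.7638 × 2.65847 = 36.5905 h.

36.59 h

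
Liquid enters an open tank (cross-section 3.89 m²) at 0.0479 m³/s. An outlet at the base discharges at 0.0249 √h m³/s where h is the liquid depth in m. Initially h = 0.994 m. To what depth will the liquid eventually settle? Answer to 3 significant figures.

3.70 m

Level balance: A dh/dt = 0.0479 − 0.0249 √h. Setting dh/dt = 0:
Q_in = 0.0249 √h_ss ⇒ √h_ss = 0.0479/0.0249 = 1.9237.
h_ss = 1.9237² = 3.7006 m. (Since h₀ = 0.994 m < h_ss, the level will rise toward this value.)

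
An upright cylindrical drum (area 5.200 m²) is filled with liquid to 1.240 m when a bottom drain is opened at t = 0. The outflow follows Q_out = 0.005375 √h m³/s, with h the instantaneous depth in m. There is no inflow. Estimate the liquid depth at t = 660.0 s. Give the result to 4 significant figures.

0.5967 m

With no inflow, A dh/dt = −0.005375 √h.
Separate and integrate: 2(√h − √h₀) = −(0.005375/A) t.
√h = √1.240 − 0.005375·660.0/(2·5.200) = 1.11355 − 0.341106 = 0.772447.
h = 0.772447² = 0.596675 m.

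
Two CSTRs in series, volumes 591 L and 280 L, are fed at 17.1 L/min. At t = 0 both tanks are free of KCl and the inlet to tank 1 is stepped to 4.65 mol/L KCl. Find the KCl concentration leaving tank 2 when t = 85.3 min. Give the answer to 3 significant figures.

3.92 mol/L

Each tank obeys Vᵢ dCᵢ/dt = Q(Cᵢ₋₁ − Cᵢ), so τᵢ = Vᵢ/Q.
τ₁ = 591/17.1 = 34.561 min; τ₂ = 280/17.1 = 16.374 min.
Solving the cascade with C₁(0)=C₂(0)=0 gives C₂(t) = C_in[1 − (τ₁ e^(−t/τ₁) − τ₂ e^(−t/τ₂))/(τ₁ − τ₂)].
At t = 85.3: e^(−t/τ₁) = 0.084748, e^(−t/τ₂) = 0.0054650.
C₂ = 4.65·[1 − (34.561·0.084748 − 16.374·0.0054650)/(18.187)] = 4.65·0.84387 = 3.9240 mol/L.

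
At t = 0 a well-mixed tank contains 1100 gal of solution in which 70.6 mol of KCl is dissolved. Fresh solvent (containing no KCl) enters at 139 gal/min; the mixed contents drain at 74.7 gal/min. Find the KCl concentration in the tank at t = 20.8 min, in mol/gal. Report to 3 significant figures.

Let m(t) be the amount of KCl. Volume: V(t) = V₀ + (Q_in − Q_out) t = 1100 + 64.300 t; V(20.8) = 2437.4 gal.
Solute balance: dm/dt = 0 − Q_out C = −Q_out m/V(t).
dm/m = −Q_out dt/(V₀ + 64.300 t); integrating gives ln(m/m₀) = −(Q_out/(Q_in−Q_out)) ln(V/V₀).
m = m₀ (V₀/V)^(Q_out/(Q_in−Q_out)) = 70.6 × (1100/2437.4)^(1.1617) = 28.014 mol.
C = m/V = 28.014/2437.4 = 0.011493 mol/gal.

0.0115 mol/gal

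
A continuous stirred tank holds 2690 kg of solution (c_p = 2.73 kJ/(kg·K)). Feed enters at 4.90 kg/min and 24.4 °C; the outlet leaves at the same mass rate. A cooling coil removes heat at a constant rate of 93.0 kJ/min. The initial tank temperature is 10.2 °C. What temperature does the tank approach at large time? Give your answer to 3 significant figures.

17.4 °C

Unsteady energy balance on the tank contents: M c_p dT/dt = ṁ c_p (T_in − T) − 93.0.
At steady state dT/dt = 0 ⇒ T_ss = T_in − Q̇/(ṁ c_p) = 24.4 − 93.0/(4.90·2.73) = 17.448 °C.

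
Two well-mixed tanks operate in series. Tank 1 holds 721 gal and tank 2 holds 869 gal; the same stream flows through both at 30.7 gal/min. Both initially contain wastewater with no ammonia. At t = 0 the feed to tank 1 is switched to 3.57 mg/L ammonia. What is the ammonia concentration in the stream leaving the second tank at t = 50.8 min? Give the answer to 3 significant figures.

2.09 mg/L

Species balance on tank i: dCᵢ/dt = (Cᵢ₋₁ − Cᵢ)/τᵢ with τᵢ = Vᵢ/Q.
τ₁ = 721/30.7 = 23.485 min; τ₂ = 869/30.7 = 28.306 min.
Tank 1: C₁ = C_in(1 − e^(−t/τ₁)). Tank 2 (τ₁ ≠ τ₂): C₂ = C_in[1 − (τ₁ e^(−t/τ₁) − τ₂ e^(−t/τ₂))/(τ₁ − τ₂)].
At t = 50.8: e^(−t/τ₁) = 0.11497, e^(−t/τ₂) = 0.16618.
C₂ = 3.57·[1 − (23.485·0.11497 − 28.306·0.16618)/(-4.8208)] = 3.57·0.58434 = 2.0861 mg/L.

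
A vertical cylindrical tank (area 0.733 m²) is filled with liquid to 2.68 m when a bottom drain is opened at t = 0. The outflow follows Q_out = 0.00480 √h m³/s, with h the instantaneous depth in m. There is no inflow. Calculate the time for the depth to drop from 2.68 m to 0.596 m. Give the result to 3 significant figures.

264 s

A dh/dt = −Q_out = −0.00480 √h.
Separate and integrate: 2(√h − √h₀) = −(0.00480/A) t.
t = 2A(√h₀ − √h)/0.00480 = 2·0.733·(√2.68 − √0.596)/0.00480
  = 1.4660 × (1.6371 − 0.77201) / 0.00480 = 264.20 s.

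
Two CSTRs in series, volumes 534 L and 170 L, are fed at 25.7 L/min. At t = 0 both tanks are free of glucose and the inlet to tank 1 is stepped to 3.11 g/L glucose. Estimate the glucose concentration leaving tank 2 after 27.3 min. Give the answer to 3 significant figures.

Time constants: τᵢ = Vᵢ/Q for each well-mixed tank.
τ₁ = 534/25.7 = 20.778 min; τ₂ = 170/25.7 = 6.6148 min.
Solving the cascade with C₁(0)=C₂(0)=0 gives C₂(t) = C_in[1 − (τ₁ e^(−t/τ₁) − τ₂ e^(−t/τ₂))/(τ₁ − τ₂)].
At t = 27.3: e^(−t/τ₁) = 0.26878, e^(−t/τ₂) = 0.016129.
C₂ = 3.11·[1 − (20.778·0.26878 − 6.6148·0.016129)/(14.163)] = 3.11·0.61323 = 1.9071 g/L.

1.91 g/L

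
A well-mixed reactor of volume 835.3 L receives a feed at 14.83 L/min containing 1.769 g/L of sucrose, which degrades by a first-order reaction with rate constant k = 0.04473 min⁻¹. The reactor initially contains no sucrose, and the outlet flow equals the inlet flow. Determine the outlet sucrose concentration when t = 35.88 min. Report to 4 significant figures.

Species balance: V dC/dt = Q C_in − Q C − k V C.
This is linear with rate a = Q/V + k = 0.0624841 min⁻¹.
C_ss = Q C_in/(Q + kV) = 0.502640 g/L; C(t) = C_ss + (C₀ − C_ss) e^(−a t).
C(35.88) = 0.502640 + (-0.502640)·e^(−0.0624841·35.88) = 0.502640 + (-0.502640)·0.106253 = 0.449233 g/L.

0.4492 g/L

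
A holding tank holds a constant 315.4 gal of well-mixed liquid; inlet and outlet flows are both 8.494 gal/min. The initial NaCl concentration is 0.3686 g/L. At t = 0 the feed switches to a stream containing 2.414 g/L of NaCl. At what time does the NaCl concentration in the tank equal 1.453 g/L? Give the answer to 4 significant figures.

Mass balance on the solute (V constant): V dC/dt = Q(C_in − C), so τ = V/Q = 37.1321 min.
C(t) = C_in + (C₀ − C_in) e^(−t/τ). Set C = 1.453 and solve for t:
e^(−t/τ) = (C − C_in)/(C₀ − C_in) = (1.453 − 2.414)/(0.3686 − 2.414) = 0.469835
t = −τ ln(…) = 37.1321 × 0.755374 = 28.0486 min.

28.05 min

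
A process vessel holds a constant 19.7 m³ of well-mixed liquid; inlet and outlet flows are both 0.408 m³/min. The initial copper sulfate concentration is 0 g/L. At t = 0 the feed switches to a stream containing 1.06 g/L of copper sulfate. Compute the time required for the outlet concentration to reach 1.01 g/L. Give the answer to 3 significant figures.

Accumulation = in − out for the solute gives V dC/dt = Q(C_in − C), so τ = V/Q = 48.284 min.
C(t) = C_in + (C₀ − C_in) e^(−t/τ). Set C = 1.01 and solve for t:
e^(−t/τ) = (C − C_in)/(C₀ − C_in) = (1.01 − 1.06)/(0 − 1.06) = 0.047170
t = −τ ln(…) = 48.284 × 3.0540 = 147.46 min.

147 min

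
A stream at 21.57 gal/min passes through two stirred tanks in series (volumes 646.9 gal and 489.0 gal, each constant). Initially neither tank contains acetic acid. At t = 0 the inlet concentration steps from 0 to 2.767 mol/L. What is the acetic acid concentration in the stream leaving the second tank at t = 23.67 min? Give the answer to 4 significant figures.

Time constants: τᵢ = Vᵢ/Q for each well-mixed tank.
τ₁ = 646.9/21.57 = 29.9907 min; τ₂ = 489.0/21.57 = 22.6704 min.
Solving the cascade with C₁(0)=C₂(0)=0 gives C₂(t) = C_in[1 − (τ₁ e^(−t/τ₁) − τ₂ e^(−t/τ₂))/(τ₁ − τ₂)].
At t = 23.67: e^(−t/τ₁) = 0.454188, e^(−t/τ₂) = 0.352011.
C₂ = 2.767·[1 − (29.9907·0.454188 − 22.6704·0.352011)/(7.32035)] = 2.767·0.229379 = 0.634692 mol/L.

0.6347 mol/L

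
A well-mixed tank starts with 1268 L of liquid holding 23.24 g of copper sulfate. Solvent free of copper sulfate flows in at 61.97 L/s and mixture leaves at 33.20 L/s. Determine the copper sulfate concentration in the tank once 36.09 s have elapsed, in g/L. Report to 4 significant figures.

Total volume: dV/dt = Q_in − Q_out = 28.7700 L/s, so V(t) = 1268 + 28.7700 t and V(36.09) = 2306.31 L.
Species balance (pure solvent in): dm/dt = −Q_out · m/V(t).
dm/m = −Q_out dt/(V₀ + 28.7700 t); integrating gives ln(m/m₀) = −(Q_out/(Q_in−Q_out)) ln(V/V₀).
m = m₀ (V₀/V)^(Q_out/(Q_in−Q_out)) = 23.24 × (1268/2306.31)^(1.15398) = 11.6529 g.
C = m/V = 11.6529/2306.31 = 0.00505262 g/L.

0.005053 g/L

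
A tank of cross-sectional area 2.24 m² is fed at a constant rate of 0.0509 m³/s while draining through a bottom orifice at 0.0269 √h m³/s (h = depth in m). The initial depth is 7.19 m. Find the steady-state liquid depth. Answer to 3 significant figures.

3.58 m

Mass balance (ρ constant): A dh/dt = Q_in − 0.0269 √h. At steady state dh/dt = 0:
Q_in = 0.0269 √h_ss ⇒ √h_ss = 0.0509/0.0269 = 1.8922.
h_ss = 1.8922² = 3.5804 m. (Since h₀ = 7.19 m > h_ss, the level will fall toward this value.)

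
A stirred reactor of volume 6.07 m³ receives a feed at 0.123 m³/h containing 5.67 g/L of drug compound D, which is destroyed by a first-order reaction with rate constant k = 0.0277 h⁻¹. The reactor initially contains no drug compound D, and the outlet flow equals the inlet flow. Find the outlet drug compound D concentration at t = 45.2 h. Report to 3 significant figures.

V dC/dt = Q(C_in − C) − k V C.
This is linear with rate a = Q/V + k = 0.047964 h⁻¹.
C_ss = Q C_in/(Q + kV) = 2.3955 g/L; C(t) = C_ss + (C₀ − C_ss) e^(−a t).
C(45.2) = 2.3955 + (-2.3955)·e^(−0.047964·45.2) = 2.3955 + (-2.3955)·0.11441 = 2.1214 g/L.

2.12 g/L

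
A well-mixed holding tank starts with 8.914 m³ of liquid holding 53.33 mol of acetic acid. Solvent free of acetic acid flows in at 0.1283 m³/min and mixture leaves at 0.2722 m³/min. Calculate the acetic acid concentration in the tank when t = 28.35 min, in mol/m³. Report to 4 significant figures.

Let m(t) be the amount of acetic acid. Volume: V(t) = V₀ + (Q_in − Q_out) t = 8.914 − 0.143900 t; V(28.35) = 4.83443 m³.
No acetic acid enters, so dm/dt = −Q_out · (m/V).
dm/m = −Q_out dt/(V₀ − 0.143900 t); integrating gives ln(m/m₀) = −(Q_out/(Q_in−Q_out)) ln(V/V₀).
m = m₀ (V₀/V)^(Q_out/(Q_in−Q_out)) = 53.33 × (8.914/4.83443)^(-1.89159) = 16.7620 mol.
C = m/V = 16.7620/4.83443 = 3.46720 mol/m³.

3.467 mol/m³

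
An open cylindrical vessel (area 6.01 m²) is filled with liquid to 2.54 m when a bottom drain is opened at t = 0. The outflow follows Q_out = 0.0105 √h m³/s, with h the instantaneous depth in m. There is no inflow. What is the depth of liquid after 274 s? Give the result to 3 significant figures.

With no inflow, A dh/dt = −0.0105 √h.
Separate and integrate: 2(√h − √h₀) = −(0.0105/A) t.
√h = √2.54 − 0.0105·274/(2·6.01) = 1.5937 − 0.23935 = 1.3544.
h = 1.3544² = 1.8344 m.

1.83 m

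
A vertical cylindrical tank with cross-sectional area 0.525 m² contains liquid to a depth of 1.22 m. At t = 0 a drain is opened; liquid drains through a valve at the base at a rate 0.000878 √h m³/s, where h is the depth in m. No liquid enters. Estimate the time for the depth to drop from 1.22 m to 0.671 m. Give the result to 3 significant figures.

A dh/dt = −Q_out = −0.000878 √h.
∫ h^(−1/2) dh = −(0.000878/A) ∫ dt, giving 2√h = 2√h₀ − (0.000878/A) t.
t = 2A(√h₀ − √h)/0.000878 = 2·0.525·(√1.22 − √0.671)/0.000878
  = 1.0500 × (1.1045 − 0.81915) / 0.000878 = 341.30 s.

341 s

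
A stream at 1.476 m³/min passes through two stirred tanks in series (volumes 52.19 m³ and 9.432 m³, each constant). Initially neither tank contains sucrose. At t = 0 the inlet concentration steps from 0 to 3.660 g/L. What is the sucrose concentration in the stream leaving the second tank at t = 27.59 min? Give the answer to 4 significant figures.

1.623 g/L

Species balance on tank i: dCᵢ/dt = (Cᵢ₋₁ − Cᵢ)/τᵢ with τᵢ = Vᵢ/Q.
τ₁ = 52.19/1.476 = 35.3591 min; τ₂ = 9.432/1.476 = 6.39024 min.
Solving the cascade with C₁(0)=C₂(0)=0 gives C₂(t) = C_in[1 − (τ₁ e^(−t/τ₁) − τ₂ e^(−t/τ₂))/(τ₁ − τ₂)].
At t = 27.59: e^(−t/τ₁) = 0.458277, e^(−t/τ₂) = 0.0133329.
C₂ = 3.660·[1 − (35.3591·0.458277 − 6.39024·0.0133329)/(28.9688)] = 3.660·0.443572 = 1.62347 g/L.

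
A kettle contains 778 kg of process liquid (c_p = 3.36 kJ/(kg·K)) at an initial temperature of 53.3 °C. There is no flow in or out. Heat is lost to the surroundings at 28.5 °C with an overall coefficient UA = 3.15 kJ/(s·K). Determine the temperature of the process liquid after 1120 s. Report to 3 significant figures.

Heat balance on the well-mixed liquid: M c_p dT/dt = −UA(T − T_amb).
dT/dt = (T_ss − T)/τ with T_ss = T_amb = 28.500 °C, τ = M c_p/UA = 778·3.36/3.15 = 829.87 s.
T approaches T_ss exponentially: T(t) = T_ss + (T₀ − T_ss) e^(−t/τ).
T(1120) = 28.500 + (24.800)·0.25934 = 34.932 °C.

34.9 °C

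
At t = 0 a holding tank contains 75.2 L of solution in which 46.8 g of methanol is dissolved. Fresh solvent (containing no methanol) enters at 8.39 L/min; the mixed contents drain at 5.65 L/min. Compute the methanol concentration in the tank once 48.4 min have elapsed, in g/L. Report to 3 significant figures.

0.0277 g/L

Let m(t) be the amount of methanol. Volume: V(t) = V₀ + (Q_in − Q_out) t = 75.2 + 2.7400 t; V(48.4) = 207.82 L.
Solute balance: dm/dt = 0 − Q_out C = −Q_out m/V(t).
dm/m = −Q_out dt/(V₀ + 2.7400 t); integrating gives ln(m/m₀) = −(Q_out/(Q_in−Q_out)) ln(V/V₀).
m = m₀ (V₀/V)^(Q_out/(Q_in−Q_out)) = 46.8 × (75.2/207.82)^(2.0620) = 5.7535 g.
C = m/V = 5.7535/207.82 = 0.027686 g/L.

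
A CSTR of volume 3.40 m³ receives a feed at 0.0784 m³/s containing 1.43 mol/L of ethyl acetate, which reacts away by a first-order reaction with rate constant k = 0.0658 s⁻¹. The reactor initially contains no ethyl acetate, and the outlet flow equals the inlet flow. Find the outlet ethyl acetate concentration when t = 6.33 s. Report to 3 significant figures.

0.160 mol/L

Species balance: V dC/dt = Q C_in − Q C − k V C.
dC/dt = (Q/V) C_in − (Q/V + k) C; effective rate a = Q/V + k = 0.023059 + 0.0658 = 0.088859 s⁻¹.
C_ss = Q C_in/(Q + kV) = 0.37108 mol/L; C(t) = C_ss + (C₀ − C_ss) e^(−a t).
C(6.33) = 0.37108 + (-0.37108)·e^(−0.088859·6.33) = 0.37108 + (-0.37108)·0.56980 = 0.15964 mol/L.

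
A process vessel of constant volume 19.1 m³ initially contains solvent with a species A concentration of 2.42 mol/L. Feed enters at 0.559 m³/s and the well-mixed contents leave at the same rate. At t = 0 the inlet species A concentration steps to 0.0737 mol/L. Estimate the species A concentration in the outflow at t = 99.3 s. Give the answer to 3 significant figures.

Species balance on the tank: V dC/dt = Q(C_in − C).
So dC/dt = (C_in − C)/τ with τ = V/Q = 19.1/0.559 = 34.168 s.
Integrating: C(t) = C_in + (C₀ − C_in) e^(−t/τ).
C(99.3) = 0.0737 + (2.42 − 0.0737)·e^(−99.3/34.168) = 0.0737 + (2.3463)·0.054682 = 0.20200 mol/L.

0.202 mol/L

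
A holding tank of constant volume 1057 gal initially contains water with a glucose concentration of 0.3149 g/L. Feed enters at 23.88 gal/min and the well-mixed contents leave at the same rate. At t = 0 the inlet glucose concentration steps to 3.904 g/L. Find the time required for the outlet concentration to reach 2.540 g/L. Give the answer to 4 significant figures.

Species balance: V dC/dt = Q(C_in − C) ⇒ τ = V/Q = 44.2630 min.
C(t) = C_in + (C₀ − C_in) e^(−t/τ). Set C = 2.540 and solve for t:
e^(−t/τ) = (C − C_in)/(C₀ − C_in) = (2.540 − 3.904)/(0.3149 − 3.904) = 0.380040
t = −τ ln(…) = 44.2630 × 0.967480 = 42.8235 min.

42.82 min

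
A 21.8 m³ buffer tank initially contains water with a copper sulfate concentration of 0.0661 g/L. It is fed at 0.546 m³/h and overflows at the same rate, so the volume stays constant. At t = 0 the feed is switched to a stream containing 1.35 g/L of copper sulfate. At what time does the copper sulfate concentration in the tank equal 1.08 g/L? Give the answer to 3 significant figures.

Species balance: V dC/dt = Q(C_in − C) ⇒ τ = V/Q = 39.927 h.
C(t) = C_in + (C₀ − C_in) e^(−t/τ). Set C = 1.08 and solve for t:
e^(−t/τ) = (C − C_in)/(C₀ − C_in) = (1.08 − 1.35)/(0.0661 − 1.35) = 0.21030
t = −τ ln(…) = 39.927 × 1.5592 = 62.255 h.

62.3 h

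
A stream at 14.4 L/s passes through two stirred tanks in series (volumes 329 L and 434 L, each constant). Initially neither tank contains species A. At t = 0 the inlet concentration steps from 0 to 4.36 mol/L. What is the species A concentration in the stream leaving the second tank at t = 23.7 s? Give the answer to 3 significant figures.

0.993 mol/L

Each tank obeys Vᵢ dCᵢ/dt = Q(Cᵢ₋₁ − Cᵢ), so τᵢ = Vᵢ/Q.
τ₁ = 329/14.4 = 22.847 s; τ₂ = 434/14.4 = 30.139 s.
Tank 1: C₁ = C_in(1 − e^(−t/τ₁)). Tank 2 (τ₁ ≠ τ₂): C₂ = C_in[1 − (τ₁ e^(−t/τ₁) − τ₂ e^(−t/τ₂))/(τ₁ − τ₂)].
At t = 23.7: e^(−t/τ₁) = 0.35440, e^(−t/τ₂) = 0.45550.
C₂ = 4.36·[1 − (22.847·0.35440 − 30.139·0.45550)/(-7.2917)] = 4.36·0.22772 = 0.99288 mol/L.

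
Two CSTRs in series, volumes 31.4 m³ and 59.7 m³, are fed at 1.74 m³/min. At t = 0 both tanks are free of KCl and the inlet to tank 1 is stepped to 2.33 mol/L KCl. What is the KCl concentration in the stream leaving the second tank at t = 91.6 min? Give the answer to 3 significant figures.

Species balance on tank i: dCᵢ/dt = (Cᵢ₋₁ − Cᵢ)/τᵢ with τᵢ = Vᵢ/Q.
τ₁ = 31.4/1.74 = 18.046 min; τ₂ = 59.7/1.74 = 34.310 min.
Tank 1: C₁ = C_in(1 − e^(−t/τ₁)). Tank 2 (τ₁ ≠ τ₂): C₂ = C_in[1 − (τ₁ e^(−t/τ₁) − τ₂ e^(−t/τ₂))/(τ₁ − τ₂)].
At t = 91.6: e^(−t/τ₁) = 0.0062453, e^(−t/τ₂) = 0.069270.
C₂ = 2.33·[1 − (18.046·0.0062453 − 34.310·0.069270)/(-16.264)] = 2.33·0.86080 = 2.0057 mol/L.

2.01 mol/L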